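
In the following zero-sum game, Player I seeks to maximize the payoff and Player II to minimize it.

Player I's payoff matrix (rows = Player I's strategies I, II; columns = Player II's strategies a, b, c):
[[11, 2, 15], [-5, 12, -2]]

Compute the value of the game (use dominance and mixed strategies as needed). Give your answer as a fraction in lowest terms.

71/13

Column c is strictly dominated by a for Player II (it gives Player I more in every row).
The remaining 2×2 game on (I, II) × (a, b) has no saddle point. Let Player I play I with probability p; indifference gives 11p − 5(1−p) = 2p + 12(1−p), so p = 17/26.
Similarly Player II's optimal q on a is 5/13, and the value is 11·(5/13) + (2)·(8/13) = 71/13.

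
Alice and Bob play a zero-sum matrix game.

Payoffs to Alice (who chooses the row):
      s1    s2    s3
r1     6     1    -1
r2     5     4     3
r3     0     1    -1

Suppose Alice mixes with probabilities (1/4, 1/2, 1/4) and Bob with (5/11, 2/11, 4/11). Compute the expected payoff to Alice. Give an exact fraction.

29/11

Against (5/11, 2/11, 4/11), each row's expected payoff is r1: 28/11; r2: 45/11; r3: -2/11.
Taking the (1/4, 1/2, 1/4)-weighted average: (1/4)·(28/11) + (1/2)·(45/11) + (1/4)·(-2/11) = 29/11.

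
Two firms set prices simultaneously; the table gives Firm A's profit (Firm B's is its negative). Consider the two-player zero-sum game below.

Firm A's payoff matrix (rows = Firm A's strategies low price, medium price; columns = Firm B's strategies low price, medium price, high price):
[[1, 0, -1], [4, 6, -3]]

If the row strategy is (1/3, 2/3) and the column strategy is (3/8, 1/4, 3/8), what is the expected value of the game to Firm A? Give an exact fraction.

5/4

Against (3/8, 1/4, 3/8), each row's expected payoff is low price: 0; medium price: 15/8.
Taking the (1/3, 2/3)-weighted average: (1/3)·(0) + (2/3)·(15/8) = 5/4.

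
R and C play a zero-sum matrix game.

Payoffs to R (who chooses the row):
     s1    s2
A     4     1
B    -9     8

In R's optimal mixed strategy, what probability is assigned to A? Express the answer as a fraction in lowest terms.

17/20

Row minima are 1 and -9, so R's maximin is 1; column maxima are 4 and 8, so C's minimax is 4. These differ, so the equilibrium is in mixed strategies.
Let R play A with probability p. C is indifferent when 4p − 9(1−p) = p + 8(1−p), giving p = 17/20.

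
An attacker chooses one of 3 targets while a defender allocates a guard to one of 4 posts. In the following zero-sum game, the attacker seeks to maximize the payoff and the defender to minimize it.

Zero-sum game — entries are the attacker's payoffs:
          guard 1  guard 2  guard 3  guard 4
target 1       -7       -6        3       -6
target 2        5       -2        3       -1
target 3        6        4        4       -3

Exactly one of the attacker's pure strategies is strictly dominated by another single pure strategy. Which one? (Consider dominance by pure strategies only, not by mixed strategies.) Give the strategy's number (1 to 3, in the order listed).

Compare target 1 with target 3: 6 > -7, 4 > -6, 4 > 3, -3 > -6.
So target 3 strictly dominates target 1 for the attacker; target 1 is strictly dominated.

1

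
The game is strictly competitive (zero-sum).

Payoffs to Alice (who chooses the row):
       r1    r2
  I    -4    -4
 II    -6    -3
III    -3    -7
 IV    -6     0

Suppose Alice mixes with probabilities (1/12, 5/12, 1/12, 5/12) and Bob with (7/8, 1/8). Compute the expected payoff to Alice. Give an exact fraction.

-165/32

Against (7/8, 1/8), each row's expected payoff is I: -4; II: -45/8; III: -7/2; IV: -21/4.
Taking the (1/12, 5/12, 1/12, 5/12)-weighted average: (1/12)·(-4) + (5/12)·(-45/8) + (1/12)·(-7/2) + (5/12)·(-21/4) = -165/32.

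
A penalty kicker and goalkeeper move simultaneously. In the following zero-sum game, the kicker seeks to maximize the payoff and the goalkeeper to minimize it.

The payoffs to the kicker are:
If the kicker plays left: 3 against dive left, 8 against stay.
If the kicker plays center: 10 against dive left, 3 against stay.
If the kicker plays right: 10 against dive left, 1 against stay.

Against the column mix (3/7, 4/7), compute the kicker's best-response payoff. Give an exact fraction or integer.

left: (3)·(3/7) + (8)·(4/7) = 41/7.
center: (10)·(3/7) + (3)·(4/7) = 6.
right: (10)·(3/7) + (1)·(4/7) = 34/7.
The best pure response is center with expected payoff 6.

6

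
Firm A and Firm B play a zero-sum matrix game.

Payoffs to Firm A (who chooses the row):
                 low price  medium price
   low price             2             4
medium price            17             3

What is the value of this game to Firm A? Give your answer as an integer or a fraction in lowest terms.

31/8

Row minima are 2 and 3, so Firm A's maximin is 3; column maxima are 17 and 4, so Firm B's minimax is 4. These differ, so the equilibrium is in mixed strategies.
Let Firm A play low price with probability p. Firm B is indifferent when 2p + 17(1−p) = 4p + 3(1−p), giving p = 7/8.
Let Firm B play low price with probability q. Firm A is indifferent when 2q + 4(1−q) = 17q + 3(1−q), giving q = 1/16.
The value is 2·(1/16) + (4)·(15/16) = 31/8.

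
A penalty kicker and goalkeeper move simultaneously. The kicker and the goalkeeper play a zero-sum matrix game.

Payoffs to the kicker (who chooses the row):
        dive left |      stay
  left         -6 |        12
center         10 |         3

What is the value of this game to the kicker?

Row minima are -6 and 3, so the kicker's maximin is 3; column maxima are 10 and 12, so the goalkeeper's minimax is 10. These differ, so the equilibrium is in mixed strategies.
Let the kicker play left with probability p. The goalkeeper is indifferent when −6p + 10(1−p) = 12p + 3(1−p), giving p = 7/25.
Let the goalkeeper play dive left with probability q. The kicker is indifferent when −6q + 12(1−q) = 10q + 3(1−q), giving q = 9/25.
The value is -6·(9/25) + (12)·(16/25) = 138/25.

138/25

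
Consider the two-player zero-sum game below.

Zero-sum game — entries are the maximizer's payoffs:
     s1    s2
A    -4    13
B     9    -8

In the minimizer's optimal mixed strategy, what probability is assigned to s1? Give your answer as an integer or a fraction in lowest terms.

21/34

Row minima are -4 and -8, so the maximizer's maximin is -4; column maxima are 9 and 13, so the minimizer's minimax is 9. These differ, so the equilibrium is in mixed strategies.
Let the minimizer play s1 with probability q. The maximizer is indifferent when −4q + 13(1−q) = 9q − 8(1−q), giving q = 21/34.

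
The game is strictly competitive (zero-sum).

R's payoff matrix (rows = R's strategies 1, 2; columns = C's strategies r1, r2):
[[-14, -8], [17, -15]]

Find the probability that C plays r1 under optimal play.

Row minima are -14 and -15, so R's maximin is -14; column maxima are 17 and -8, so C's minimax is -8. These differ, so the equilibrium is in mixed strategies.
Let C play r1 with probability q. R is indifferent when −14q − 8(1−q) = 17q − 15(1−q), giving q = 7/38.

7/38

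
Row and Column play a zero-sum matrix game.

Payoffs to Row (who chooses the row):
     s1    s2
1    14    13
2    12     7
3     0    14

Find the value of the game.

Row 2 is strictly dominated by row 1, so Row never plays it.
The remaining 2×2 game on (1, 3) × (s1, s2) has no saddle point. Let Row play 1 with probability p; indifference gives 14p = 13p + 14(1−p), so p = 14/15.
Similarly Column's optimal q on s1 is 1/15, and the value is 14·(1/15) + (13)·(14/15) = 196/15.

196/15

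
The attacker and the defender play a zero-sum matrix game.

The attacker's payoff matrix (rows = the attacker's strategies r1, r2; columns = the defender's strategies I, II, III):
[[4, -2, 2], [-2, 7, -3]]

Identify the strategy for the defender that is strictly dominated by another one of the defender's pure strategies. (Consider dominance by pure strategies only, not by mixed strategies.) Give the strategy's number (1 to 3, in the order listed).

The defender prefers columns that give the attacker less. Compare I with III: 2 < 4, -3 < -2.
So III strictly dominates I for the defender; I is strictly dominated.

1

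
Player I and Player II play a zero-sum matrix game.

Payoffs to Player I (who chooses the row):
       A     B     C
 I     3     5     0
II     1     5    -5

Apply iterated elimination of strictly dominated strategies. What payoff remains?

Column B is strictly dominated by A for Player II (3<5, 1<5); eliminate B.
Column A is strictly dominated by C for Player II (0<3, -5<1); eliminate A.
Row II is strictly dominated by row I (0>-5); eliminate II.
Only (I, C) remains, with payoff 0.

0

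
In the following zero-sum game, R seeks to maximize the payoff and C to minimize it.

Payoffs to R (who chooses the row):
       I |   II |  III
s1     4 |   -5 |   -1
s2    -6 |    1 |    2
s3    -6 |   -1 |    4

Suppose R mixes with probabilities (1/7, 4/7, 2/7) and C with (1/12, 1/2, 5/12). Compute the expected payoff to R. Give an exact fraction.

Against (1/12, 1/2, 5/12), each row's expected payoff is s1: -31/12; s2: 5/6; s3: 2/3.
Taking the (1/7, 4/7, 2/7)-weighted average: (1/7)·(-31/12) + (4/7)·(5/6) + (2/7)·(2/3) = 25/84.

25/84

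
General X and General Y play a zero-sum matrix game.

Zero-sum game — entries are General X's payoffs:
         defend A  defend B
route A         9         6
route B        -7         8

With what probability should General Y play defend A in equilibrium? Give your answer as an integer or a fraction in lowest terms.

Row minima are 6 and -7, so General X's maximin is 6; column maxima are 9 and 8, so General Y's minimax is 8. These differ, so the equilibrium is in mixed strategies.
Let General Y play defend A with probability q. General X is indifferent when 9q + 6(1−q) = −7q + 8(1−q), giving q = 1/9.

1/9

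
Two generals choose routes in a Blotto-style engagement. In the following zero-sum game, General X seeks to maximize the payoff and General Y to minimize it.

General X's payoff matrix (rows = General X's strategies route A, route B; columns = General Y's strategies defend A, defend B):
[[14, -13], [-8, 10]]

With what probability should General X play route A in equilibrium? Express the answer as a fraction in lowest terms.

2/5

Row minima are -13 and -8, so General X's maximin is -8; column maxima are 14 and 10, so General Y's minimax is 10. These differ, so the equilibrium is in mixed strategies.
Let General X play route A with probability p. General Y is indifferent when 14p − 8(1−p) = −13p + 10(1−p), giving p = 2/5.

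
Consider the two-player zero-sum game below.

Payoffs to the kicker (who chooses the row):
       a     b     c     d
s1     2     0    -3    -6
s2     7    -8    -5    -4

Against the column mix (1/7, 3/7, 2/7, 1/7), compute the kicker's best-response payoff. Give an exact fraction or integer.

-10/7

s1: (2)·(1/7) + (0)·(3/7) + (-3)·(2/7) + (-6)·(1/7) = -10/7.
s2: (7)·(1/7) + (-8)·(3/7) + (-5)·(2/7) + (-4)·(1/7) = -31/7.
The best pure response is s1 with expected payoff -10/7.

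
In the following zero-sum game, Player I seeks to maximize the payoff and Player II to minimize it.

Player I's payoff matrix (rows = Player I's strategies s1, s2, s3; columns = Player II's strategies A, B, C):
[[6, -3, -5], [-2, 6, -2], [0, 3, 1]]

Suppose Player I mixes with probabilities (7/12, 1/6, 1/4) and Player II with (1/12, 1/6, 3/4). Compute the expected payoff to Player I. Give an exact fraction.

Against (1/12, 1/6, 3/4), each row's expected payoff is s1: -15/4; s2: -2/3; s3: 5/4.
Taking the (7/12, 1/6, 1/4)-weighted average: (7/12)·(-15/4) + (1/6)·(-2/3) + (1/4)·(5/4) = -143/72.

-143/72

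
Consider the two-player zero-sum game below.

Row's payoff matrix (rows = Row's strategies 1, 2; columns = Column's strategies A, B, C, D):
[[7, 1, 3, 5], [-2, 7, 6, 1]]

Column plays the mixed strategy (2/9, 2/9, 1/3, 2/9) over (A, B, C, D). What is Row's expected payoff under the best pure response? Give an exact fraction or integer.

1: (7)·(2/9) + (1)·(2/9) + (3)·(1/3) + (5)·(2/9) = 35/9.
2: (-2)·(2/9) + (7)·(2/9) + (6)·(1/3) + (1)·(2/9) = 10/3.
The best pure response is 1 with expected payoff 35/9.

35/9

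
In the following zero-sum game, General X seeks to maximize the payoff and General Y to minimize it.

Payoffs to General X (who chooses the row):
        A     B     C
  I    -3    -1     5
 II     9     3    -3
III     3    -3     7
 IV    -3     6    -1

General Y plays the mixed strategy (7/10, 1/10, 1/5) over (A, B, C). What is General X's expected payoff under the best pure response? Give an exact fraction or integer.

I: (-3)·(7/10) + (-1)·(1/10) + (5)·(1/5) = -6/5.
II: (9)·(7/10) + (3)·(1/10) + (-3)·(1/5) = 6.
III: (3)·(7/10) + (-3)·(1/10) + (7)·(1/5) = 16/5.
IV: (-3)·(7/10) + (6)·(1/10) + (-1)·(1/5) = -17/10.
The best pure response is II with expected payoff 6.

6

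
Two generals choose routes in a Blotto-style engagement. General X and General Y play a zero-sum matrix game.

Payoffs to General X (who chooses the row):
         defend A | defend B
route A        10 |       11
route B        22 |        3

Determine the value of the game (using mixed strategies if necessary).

53/5

Row minima are 10 and 3, so General X's maximin is 10; column maxima are 22 and 11, so General Y's minimax is 11. These differ, so the equilibrium is in mixed strategies.
Let General X play route A with probability p. General Y is indifferent when 10p + 22(1−p) = 11p + 3(1−p), giving p = 19/20.
Let General Y play defend A with probability q. General X is indifferent when 10q + 11(1−q) = 22q + 3(1−q), giving q = 2/5.
The value is 10·(2/5) + (11)·(3/5) = 53/5.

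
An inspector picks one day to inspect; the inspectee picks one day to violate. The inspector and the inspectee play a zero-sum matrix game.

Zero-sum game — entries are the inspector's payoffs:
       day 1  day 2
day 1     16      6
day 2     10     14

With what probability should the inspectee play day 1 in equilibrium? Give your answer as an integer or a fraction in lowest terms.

4/7

Row minima are 6 and 10, so the inspector's maximin is 10; column maxima are 16 and 14, so the inspectee's minimax is 14. These differ, so the equilibrium is in mixed strategies.
Let the inspectee play day 1 with probability q. The inspector is indifferent when 16q + 6(1−q) = 10q + 14(1−q), giving q = 4/7.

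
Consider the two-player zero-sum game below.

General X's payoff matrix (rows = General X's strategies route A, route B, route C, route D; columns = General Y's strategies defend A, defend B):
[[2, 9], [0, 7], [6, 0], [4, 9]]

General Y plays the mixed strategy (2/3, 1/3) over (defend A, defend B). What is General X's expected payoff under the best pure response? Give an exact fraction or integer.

17/3

route A: (2)·(2/3) + (9)·(1/3) = 13/3.
route B: (0)·(2/3) + (7)·(1/3) = 7/3.
route C: (6)·(2/3) + (0)·(1/3) = 4.
route D: (4)·(2/3) + (9)·(1/3) = 17/3.
The best pure response is route D with expected payoff 17/3.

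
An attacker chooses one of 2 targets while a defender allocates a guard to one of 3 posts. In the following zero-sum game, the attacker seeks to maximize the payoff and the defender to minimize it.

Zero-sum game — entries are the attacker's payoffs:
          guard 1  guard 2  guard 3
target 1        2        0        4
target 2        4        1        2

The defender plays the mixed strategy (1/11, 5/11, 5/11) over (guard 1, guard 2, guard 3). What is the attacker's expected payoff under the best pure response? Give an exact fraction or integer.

2

target 1: (2)·(1/11) + (0)·(5/11) + (4)·(5/11) = 2.
target 2: (4)·(1/11) + (1)·(5/11) + (2)·(5/11) = 19/11.
The best pure response is target 1 with expected payoff 2.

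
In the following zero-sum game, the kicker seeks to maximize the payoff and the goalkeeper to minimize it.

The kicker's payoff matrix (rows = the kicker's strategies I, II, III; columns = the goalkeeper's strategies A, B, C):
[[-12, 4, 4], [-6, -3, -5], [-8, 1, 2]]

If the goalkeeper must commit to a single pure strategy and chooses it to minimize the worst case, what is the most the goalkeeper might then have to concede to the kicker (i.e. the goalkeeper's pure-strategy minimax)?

The worst case (largest entry) in each column is A: -6, B: 4, C: 4.
The best (smallest) of these is -6.

-6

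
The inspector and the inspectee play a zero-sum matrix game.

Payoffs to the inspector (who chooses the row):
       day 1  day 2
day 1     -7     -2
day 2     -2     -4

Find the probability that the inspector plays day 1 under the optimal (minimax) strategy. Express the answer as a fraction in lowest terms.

2/7

Row minima are -7 and -4, so the inspector's maximin is -4; column maxima are -2 and -2, so the inspectee's minimax is -2. These differ, so the equilibrium is in mixed strategies.
Let the inspector play day 1 with probability p. The inspectee is indifferent when −7p − 2(1−p) = −2p − 4(1−p), giving p = 2/7.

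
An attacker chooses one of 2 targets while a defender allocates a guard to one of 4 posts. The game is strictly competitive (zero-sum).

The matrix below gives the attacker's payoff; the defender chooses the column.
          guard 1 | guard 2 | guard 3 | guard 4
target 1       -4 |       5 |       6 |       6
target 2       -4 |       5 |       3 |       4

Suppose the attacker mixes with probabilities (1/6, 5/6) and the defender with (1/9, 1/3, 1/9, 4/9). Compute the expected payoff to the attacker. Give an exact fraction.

191/54

Against (1/9, 1/3, 1/9, 4/9), each row's expected payoff is target 1: 41/9; target 2: 10/3.
Taking the (1/6, 5/6)-weighted average: (1/6)·(41/9) + (5/6)·(10/3) = 191/54.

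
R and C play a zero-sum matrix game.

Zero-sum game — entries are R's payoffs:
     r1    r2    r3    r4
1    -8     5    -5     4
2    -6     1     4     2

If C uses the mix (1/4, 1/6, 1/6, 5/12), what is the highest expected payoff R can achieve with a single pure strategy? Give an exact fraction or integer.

1/6

1: (-8)·(1/4) + (5)·(1/6) + (-5)·(1/6) + (4)·(5/12) = -1/3.
2: (-6)·(1/4) + (1)·(1/6) + (4)·(1/6) + (2)·(5/12) = 1/6.
The best pure response is 2 with expected payoff 1/6.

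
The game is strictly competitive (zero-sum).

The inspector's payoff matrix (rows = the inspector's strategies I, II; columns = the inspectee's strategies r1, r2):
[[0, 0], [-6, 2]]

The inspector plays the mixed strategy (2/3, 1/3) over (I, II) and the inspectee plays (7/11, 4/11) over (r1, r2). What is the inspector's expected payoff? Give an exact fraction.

Against (7/11, 4/11), each row's expected payoff is I: 0; II: -34/11.
Taking the (2/3, 1/3)-weighted average: (2/3)·(0) + (1/3)·(-34/11) = -34/33.

-34/33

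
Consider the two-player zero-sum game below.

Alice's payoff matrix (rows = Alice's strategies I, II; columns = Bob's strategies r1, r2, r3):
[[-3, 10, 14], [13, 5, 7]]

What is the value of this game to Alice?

145/21

Column r3 is strictly dominated by r2 for Bob (it gives Alice more in every row).
The remaining 2×2 game on (I, II) × (r1, r2) has no saddle point. Let Alice play I with probability p; indifference gives −3p + 13(1−p) = 10p + 5(1−p), so p = 8/21.
Similarly Bob's optimal q on r1 is 5/21, and the value is -3·(5/21) + (10)·(16/21) = 145/21.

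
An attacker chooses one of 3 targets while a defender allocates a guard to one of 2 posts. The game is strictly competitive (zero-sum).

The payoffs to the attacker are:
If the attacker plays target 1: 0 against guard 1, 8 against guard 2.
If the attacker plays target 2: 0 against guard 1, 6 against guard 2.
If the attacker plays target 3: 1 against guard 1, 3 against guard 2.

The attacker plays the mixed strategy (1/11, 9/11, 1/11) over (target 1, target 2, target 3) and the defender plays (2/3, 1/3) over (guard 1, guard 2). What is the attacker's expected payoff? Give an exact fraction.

Against (2/3, 1/3), each row's expected payoff is target 1: 8/3; target 2: 2; target 3: 5/3.
Taking the (1/11, 9/11, 1/11)-weighted average: (1/11)·(8/3) + (9/11)·(2) + (1/11)·(5/3) = 67/33.

67/33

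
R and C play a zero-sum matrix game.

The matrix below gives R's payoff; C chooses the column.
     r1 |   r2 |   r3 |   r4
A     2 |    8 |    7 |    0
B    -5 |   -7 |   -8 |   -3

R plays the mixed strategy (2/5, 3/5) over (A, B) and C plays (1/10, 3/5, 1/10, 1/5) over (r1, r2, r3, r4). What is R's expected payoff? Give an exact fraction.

-69/50

Against (1/10, 3/5, 1/10, 1/5), each row's expected payoff is A: 57/10; B: -61/10.
Taking the (2/5, 3/5)-weighted average: (2/5)·(57/10) + (3/5)·(-61/10) = -69/50.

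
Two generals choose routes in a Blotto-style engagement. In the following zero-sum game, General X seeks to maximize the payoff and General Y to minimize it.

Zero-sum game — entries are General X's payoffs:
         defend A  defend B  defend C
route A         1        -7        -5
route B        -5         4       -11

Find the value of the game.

Column defend A is strictly dominated by defend C for General Y (it gives General X more in every row).
The remaining 2×2 game on (route A, route B) × (defend B, defend C) has no saddle point. Let General X play route A with probability p; indifference gives −7p + 4(1−p) = −5p − 11(1−p), so p = 15/17.
Similarly General Y's optimal q on defend B is 6/17, and the value is -7·(6/17) + (-5)·(11/17) = -97/17.

-97/17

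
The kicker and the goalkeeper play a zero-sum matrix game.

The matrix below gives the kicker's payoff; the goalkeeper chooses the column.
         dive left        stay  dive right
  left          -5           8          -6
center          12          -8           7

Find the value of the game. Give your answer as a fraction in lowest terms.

Column dive left is strictly dominated by dive right for the goalkeeper (it gives the kicker more in every row).
The remaining 2×2 game on (left, center) × (stay, dive right) has no saddle point. Let the kicker play left with probability p; indifference gives 8p − 8(1−p) = −6p + 7(1−p), so p = 15/29.
Similarly the goalkeeper's optimal q on stay is 13/29, and the value is 8·(13/29) + (-6)·(16/29) = 8/29.

8/29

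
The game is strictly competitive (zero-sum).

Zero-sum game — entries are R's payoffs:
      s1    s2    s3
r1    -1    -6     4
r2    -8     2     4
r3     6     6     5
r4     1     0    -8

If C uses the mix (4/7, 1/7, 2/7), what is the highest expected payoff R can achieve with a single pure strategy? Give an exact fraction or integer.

40/7

r1: (-1)·(4/7) + (-6)·(1/7) + (4)·(2/7) = -2/7.
r2: (-8)·(4/7) + (2)·(1/7) + (4)·(2/7) = -22/7.
r3: (6)·(4/7) + (6)·(1/7) + (5)·(2/7) = 40/7.
r4: (1)·(4/7) + (0)·(1/7) + (-8)·(2/7) = -12/7.
The best pure response is r3 with expected payoff 40/7.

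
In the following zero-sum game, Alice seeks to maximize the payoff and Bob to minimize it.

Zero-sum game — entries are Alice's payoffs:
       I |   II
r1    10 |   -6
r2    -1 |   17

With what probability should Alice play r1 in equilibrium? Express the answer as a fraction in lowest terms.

9/17

Row minima are -6 and -1, so Alice's maximin is -1; column maxima are 10 and 17, so Bob's minimax is 10. These differ, so the equilibrium is in mixed strategies.
Let Alice play r1 with probability p. Bob is indifferent when 10p − (1−p) = −6p + 17(1−p), giving p = 9/17.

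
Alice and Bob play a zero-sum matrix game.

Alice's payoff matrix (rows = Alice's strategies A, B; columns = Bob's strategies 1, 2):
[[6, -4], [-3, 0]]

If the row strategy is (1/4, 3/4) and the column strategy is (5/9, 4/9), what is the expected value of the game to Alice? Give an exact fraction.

-31/36

Against (5/9, 4/9), each row's expected payoff is A: 14/9; B: -5/3.
Taking the (1/4, 3/4)-weighted average: (1/4)·(14/9) + (3/4)·(-5/3) = -31/36.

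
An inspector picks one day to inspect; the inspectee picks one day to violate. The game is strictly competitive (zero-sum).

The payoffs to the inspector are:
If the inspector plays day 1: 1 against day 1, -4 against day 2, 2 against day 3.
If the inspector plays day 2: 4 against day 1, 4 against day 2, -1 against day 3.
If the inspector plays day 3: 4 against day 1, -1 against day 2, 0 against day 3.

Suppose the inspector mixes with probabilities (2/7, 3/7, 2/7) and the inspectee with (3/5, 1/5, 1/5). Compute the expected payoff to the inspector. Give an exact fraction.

Against (3/5, 1/5, 1/5), each row's expected payoff is day 1: 1/5; day 2: 3; day 3: 11/5.
Taking the (2/7, 3/7, 2/7)-weighted average: (2/7)·(1/5) + (3/7)·(3) + (2/7)·(11/5) = 69/35.

69/35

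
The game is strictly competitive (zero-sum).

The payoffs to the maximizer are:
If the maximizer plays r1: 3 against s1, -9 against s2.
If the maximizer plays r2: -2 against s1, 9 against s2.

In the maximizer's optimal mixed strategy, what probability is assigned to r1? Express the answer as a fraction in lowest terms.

11/23

Row minima are -9 and -2, so the maximizer's maximin is -2; column maxima are 3 and 9, so the minimizer's minimax is 3. These differ, so the equilibrium is in mixed strategies.
Let the maximizer play r1 with probability p. The minimizer is indifferent when 3p − 2(1−p) = −9p + 9(1−p), giving p = 11/23.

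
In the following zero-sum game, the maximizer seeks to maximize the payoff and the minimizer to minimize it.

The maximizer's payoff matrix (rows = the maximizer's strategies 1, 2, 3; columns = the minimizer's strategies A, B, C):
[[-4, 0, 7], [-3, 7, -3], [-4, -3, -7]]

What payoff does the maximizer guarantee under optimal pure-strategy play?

-3

Row minima: -4, -3, -7 → the maximizer's maximin is -3.
Column maxima: -3, 7, 7 → the minimizer's minimax is -3.
They coincide at (2, A), so the value is -3.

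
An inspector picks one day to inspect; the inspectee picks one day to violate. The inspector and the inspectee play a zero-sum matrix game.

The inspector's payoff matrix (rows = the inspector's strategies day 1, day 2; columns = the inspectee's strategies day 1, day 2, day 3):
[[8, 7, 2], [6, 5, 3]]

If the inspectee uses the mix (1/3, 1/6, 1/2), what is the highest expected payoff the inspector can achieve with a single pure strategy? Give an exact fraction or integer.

day 1: (8)·(1/3) + (7)·(1/6) + (2)·(1/2) = 29/6.
day 2: (6)·(1/3) + (5)·(1/6) + (3)·(1/2) = 13/3.
The best pure response is day 1 with expected payoff 29/6.

29/6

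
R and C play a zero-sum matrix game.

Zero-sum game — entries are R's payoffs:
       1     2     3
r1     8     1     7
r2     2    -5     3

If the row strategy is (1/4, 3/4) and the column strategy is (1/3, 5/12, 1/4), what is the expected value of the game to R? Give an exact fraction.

Against (1/3, 5/12, 1/4), each row's expected payoff is r1: 29/6; r2: -2/3.
Taking the (1/4, 3/4)-weighted average: (1/4)·(29/6) + (3/4)·(-2/3) = 17/24.

17/24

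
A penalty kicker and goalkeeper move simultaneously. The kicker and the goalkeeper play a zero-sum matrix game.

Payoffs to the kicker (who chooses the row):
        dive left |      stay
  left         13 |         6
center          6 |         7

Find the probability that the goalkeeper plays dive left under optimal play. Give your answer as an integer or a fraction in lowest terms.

1/8

Row minima are 6 and 6, so the kicker's maximin is 6; column maxima are 13 and 7, so the goalkeeper's minimax is 7. These differ, so the equilibrium is in mixed strategies.
Let the goalkeeper play dive left with probability q. The kicker is indifferent when 13q + 6(1−q) = 6q + 7(1−q), giving q = 1/8.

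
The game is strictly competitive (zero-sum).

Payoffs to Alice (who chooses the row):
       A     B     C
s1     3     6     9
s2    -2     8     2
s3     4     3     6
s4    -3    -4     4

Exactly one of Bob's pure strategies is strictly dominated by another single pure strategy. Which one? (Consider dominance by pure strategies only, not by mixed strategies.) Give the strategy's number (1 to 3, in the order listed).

Bob prefers columns that give Alice less. Compare C with A: 3 < 9, -2 < 2, 4 < 6, -3 < 4.
So A strictly dominates C for Bob; C is strictly dominated.

3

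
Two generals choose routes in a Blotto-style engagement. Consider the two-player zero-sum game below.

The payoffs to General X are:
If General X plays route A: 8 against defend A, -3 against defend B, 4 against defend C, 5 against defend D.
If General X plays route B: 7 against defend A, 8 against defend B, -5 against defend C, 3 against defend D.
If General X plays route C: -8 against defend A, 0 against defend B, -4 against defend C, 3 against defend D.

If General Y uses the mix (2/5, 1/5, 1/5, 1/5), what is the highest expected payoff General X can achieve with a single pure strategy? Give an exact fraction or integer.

route A: (8)·(2/5) + (-3)·(1/5) + (4)·(1/5) + (5)·(1/5) = 22/5.
route B: (7)·(2/5) + (8)·(1/5) + (-5)·(1/5) + (3)·(1/5) = 4.
route C: (-8)·(2/5) + (0)·(1/5) + (-4)·(1/5) + (3)·(1/5) = -17/5.
The best pure response is route A with expected payoff 22/5.

22/5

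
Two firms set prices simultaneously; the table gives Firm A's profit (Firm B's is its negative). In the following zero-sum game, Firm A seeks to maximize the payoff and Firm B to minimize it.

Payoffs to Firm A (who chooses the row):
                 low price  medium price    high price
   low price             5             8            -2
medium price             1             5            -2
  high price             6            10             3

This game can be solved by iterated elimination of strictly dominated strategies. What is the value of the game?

Column low price is strictly dominated by high price for Firm B (-2<5, -2<1, 3<6); eliminate low price.
Column medium price is strictly dominated by high price for Firm B (-2<8, -2<5, 3<10); eliminate medium price.
Row medium price is strictly dominated by row high price (3>-2); eliminate medium price.
Row low price is strictly dominated by row high price (3>-2); eliminate low price.
Only (high price, high price) remains, with payoff 3.

3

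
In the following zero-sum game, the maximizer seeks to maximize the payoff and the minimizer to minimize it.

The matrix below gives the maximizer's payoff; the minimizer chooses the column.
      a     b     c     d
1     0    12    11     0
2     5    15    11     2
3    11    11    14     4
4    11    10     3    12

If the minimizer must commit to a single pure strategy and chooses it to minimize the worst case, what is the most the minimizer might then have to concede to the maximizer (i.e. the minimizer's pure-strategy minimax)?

11

The worst case (largest entry) in each column is a: 11, b: 15, c: 14, d: 12.
The best (smallest) of these is 11.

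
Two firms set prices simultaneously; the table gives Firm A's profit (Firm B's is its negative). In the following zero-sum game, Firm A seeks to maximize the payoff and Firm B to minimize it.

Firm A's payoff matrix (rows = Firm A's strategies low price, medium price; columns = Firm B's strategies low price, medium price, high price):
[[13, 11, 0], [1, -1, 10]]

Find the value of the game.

Column low price is strictly dominated by medium price for Firm B (it gives Firm A more in every row).
The remaining 2×2 game on (low price, medium price) × (medium price, high price) has no saddle point. Let Firm A play low price with probability p; indifference gives 11p − (1−p) = 10(1−p), so p = 1/2.
Similarly Firm B's optimal q on medium price is 5/11, and the value is 11·(5/11) + (0)·(6/11) = 5.

5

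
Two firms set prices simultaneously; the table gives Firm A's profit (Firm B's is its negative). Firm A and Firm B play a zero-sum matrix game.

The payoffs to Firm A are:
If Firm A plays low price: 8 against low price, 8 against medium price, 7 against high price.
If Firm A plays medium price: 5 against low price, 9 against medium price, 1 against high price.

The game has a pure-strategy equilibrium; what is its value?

7

Row minima: 7, 1 → Firm A's maximin is 7.
Column maxima: 8, 9, 7 → Firm B's minimax is 7.
They coincide at (low price, high price), so the value is 7.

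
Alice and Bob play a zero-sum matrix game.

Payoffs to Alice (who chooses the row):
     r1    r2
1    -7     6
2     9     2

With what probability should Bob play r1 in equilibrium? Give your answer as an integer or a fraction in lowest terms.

1/5

Row minima are -7 and 2, so Alice's maximin is 2; column maxima are 9 and 6, so Bob's minimax is 6. These differ, so the equilibrium is in mixed strategies.
Let Bob play r1 with probability q. Alice is indifferent when −7q + 6(1−q) = 9q + 2(1−q), giving q = 1/5.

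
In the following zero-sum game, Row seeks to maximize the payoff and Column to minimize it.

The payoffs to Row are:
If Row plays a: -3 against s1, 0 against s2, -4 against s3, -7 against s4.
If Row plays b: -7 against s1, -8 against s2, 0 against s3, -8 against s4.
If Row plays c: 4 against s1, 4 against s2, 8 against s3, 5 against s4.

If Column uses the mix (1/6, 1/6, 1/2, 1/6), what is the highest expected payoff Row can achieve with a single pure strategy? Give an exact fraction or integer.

37/6

a: (-3)·(1/6) + (0)·(1/6) + (-4)·(1/2) + (-7)·(1/6) = -11/3.
b: (-7)·(1/6) + (-8)·(1/6) + (0)·(1/2) + (-8)·(1/6) = -23/6.
c: (4)·(1/6) + (4)·(1/6) + (8)·(1/2) + (5)·(1/6) = 37/6.
The best pure response is c with expected payoff 37/6.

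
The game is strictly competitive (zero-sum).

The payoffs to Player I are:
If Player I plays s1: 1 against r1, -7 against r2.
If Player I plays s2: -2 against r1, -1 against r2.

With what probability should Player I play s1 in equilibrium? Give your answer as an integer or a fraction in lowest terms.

Row minima are -7 and -2, so Player I's maximin is -2; column maxima are 1 and -1, so Player II's minimax is -1. These differ, so the equilibrium is in mixed strategies.
Let Player I play s1 with probability p. Player II is indifferent when p − 2(1−p) = −7p − (1−p), giving p = 1/9.

1/9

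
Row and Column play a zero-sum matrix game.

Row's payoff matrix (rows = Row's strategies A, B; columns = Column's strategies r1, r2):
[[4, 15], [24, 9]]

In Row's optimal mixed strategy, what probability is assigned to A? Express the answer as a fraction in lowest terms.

Row minima are 4 and 9, so Row's maximin is 9; column maxima are 24 and 15, so Column's minimax is 15. These differ, so the equilibrium is in mixed strategies.
Let Row play A with probability p. Column is indifferent when 4p + 24(1−p) = 15p + 9(1−p), giving p = 15/26.

15/26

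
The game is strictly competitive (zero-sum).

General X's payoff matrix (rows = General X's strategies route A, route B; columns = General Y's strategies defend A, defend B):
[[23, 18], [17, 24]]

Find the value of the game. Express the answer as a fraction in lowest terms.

41/2

Row minima are 18 and 17, so General X's maximin is 18; column maxima are 23 and 24, so General Y's minimax is 23. These differ, so the equilibrium is in mixed strategies.
Let General X play route A with probability p. General Y is indifferent when 23p + 17(1−p) = 18p + 24(1−p), giving p = 7/12.
Let General Y play defend A with probability q. General X is indifferent when 23q + 18(1−q) = 17q + 24(1−q), giving q = 1/2.
The value is 23·(1/2) + (18)·(1/2) = 41/2.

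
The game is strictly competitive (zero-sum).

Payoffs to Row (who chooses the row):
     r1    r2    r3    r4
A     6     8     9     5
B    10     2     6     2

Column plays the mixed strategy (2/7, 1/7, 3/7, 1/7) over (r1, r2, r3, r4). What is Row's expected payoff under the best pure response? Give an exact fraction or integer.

52/7

A: (6)·(2/7) + (8)·(1/7) + (9)·(3/7) + (5)·(1/7) = 52/7.
B: (10)·(2/7) + (2)·(1/7) + (6)·(3/7) + (2)·(1/7) = 6.
The best pure response is A with expected payoff 52/7.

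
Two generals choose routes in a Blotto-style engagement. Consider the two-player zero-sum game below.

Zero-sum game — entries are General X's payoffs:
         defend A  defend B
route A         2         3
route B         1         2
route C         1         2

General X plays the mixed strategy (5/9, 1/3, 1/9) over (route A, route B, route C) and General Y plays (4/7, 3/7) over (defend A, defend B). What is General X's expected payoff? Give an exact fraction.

Against (4/7, 3/7), each row's expected payoff is route A: 17/7; route B: 10/7; route C: 10/7.
Taking the (5/9, 1/3, 1/9)-weighted average: (5/9)·(17/7) + (1/3)·(10/7) + (1/9)·(10/7) = 125/63.

125/63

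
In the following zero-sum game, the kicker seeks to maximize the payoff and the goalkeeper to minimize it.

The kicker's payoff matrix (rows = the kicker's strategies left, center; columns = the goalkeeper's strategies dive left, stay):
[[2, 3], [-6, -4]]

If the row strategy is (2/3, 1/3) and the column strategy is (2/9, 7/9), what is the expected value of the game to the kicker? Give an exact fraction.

Against (2/9, 7/9), each row's expected payoff is left: 25/9; center: -40/9.
Taking the (2/3, 1/3)-weighted average: (2/3)·(25/9) + (1/3)·(-40/9) = 10/27.

10/27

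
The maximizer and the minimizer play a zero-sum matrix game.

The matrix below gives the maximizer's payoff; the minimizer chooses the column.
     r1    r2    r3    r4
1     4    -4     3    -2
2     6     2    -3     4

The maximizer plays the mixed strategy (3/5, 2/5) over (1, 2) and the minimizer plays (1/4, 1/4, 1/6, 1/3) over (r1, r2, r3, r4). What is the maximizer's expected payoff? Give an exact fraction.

Against (1/4, 1/4, 1/6, 1/3), each row's expected payoff is 1: -1/6; 2: 17/6.
Taking the (3/5, 2/5)-weighted average: (3/5)·(-1/6) + (2/5)·(17/6) = 31/30.

31/30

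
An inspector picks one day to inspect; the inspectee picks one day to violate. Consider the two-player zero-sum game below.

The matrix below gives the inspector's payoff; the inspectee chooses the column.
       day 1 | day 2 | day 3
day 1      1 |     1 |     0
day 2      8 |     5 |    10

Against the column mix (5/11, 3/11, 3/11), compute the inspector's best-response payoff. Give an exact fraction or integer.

day 1: (1)·(5/11) + (1)·(3/11) + (0)·(3/11) = 8/11.
day 2: (8)·(5/11) + (5)·(3/11) + (10)·(3/11) = 85/11.
The best pure response is day 2 with expected payoff 85/11.

85/11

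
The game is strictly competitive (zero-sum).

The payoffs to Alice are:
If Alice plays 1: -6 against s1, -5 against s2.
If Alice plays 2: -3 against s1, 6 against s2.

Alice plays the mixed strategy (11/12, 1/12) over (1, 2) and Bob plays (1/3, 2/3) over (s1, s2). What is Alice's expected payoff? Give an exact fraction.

-167/36

Against (1/3, 2/3), each row's expected payoff is 1: -16/3; 2: 3.
Taking the (11/12, 1/12)-weighted average: (11/12)·(-16/3) + (1/12)·(3) = -167/36.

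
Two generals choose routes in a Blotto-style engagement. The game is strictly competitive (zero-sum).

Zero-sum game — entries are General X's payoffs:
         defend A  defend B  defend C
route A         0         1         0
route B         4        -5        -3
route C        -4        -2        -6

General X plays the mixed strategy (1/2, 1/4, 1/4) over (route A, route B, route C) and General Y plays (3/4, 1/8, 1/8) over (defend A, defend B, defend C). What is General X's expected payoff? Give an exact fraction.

-7/16

Against (3/4, 1/8, 1/8), each row's expected payoff is route A: 1/8; route B: 2; route C: -4.
Taking the (1/2, 1/4, 1/4)-weighted average: (1/2)·(1/8) + (1/4)·(2) + (1/4)·(-4) = -7/16.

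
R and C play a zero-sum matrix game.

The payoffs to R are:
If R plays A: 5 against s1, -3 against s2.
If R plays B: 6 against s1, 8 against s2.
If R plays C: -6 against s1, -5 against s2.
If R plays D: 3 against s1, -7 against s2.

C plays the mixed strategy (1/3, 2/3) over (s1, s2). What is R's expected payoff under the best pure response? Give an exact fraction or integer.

A: (5)·(1/3) + (-3)·(2/3) = -1/3.
B: (6)·(1/3) + (8)·(2/3) = 22/3.
C: (-6)·(1/3) + (-5)·(2/3) = -16/3.
D: (3)·(1/3) + (-7)·(2/3) = -11/3.
The best pure response is B with expected payoff 22/3.

22/3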